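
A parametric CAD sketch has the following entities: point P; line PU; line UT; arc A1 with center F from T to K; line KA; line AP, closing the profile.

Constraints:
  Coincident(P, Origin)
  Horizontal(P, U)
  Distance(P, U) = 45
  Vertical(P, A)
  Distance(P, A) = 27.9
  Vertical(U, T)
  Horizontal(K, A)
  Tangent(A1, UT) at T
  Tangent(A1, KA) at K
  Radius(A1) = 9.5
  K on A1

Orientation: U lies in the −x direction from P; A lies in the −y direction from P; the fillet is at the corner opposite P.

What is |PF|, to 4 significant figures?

39.99

P and A share the same x with |PA| = 27.9 and A on the −y side, so A = (0.000, -27.90). The virtual corner opposite P is at (-45.00, -27.90). Since A1 is tangent to UT there, FT ⟂ UT and since A1 is tangent to KA there, FK ⟂ KA, with radius 9.5, so the center F sits 9.5 in from both sides at F = (-35.50, -18.40). Then |PF| = |F − P| = 39.99.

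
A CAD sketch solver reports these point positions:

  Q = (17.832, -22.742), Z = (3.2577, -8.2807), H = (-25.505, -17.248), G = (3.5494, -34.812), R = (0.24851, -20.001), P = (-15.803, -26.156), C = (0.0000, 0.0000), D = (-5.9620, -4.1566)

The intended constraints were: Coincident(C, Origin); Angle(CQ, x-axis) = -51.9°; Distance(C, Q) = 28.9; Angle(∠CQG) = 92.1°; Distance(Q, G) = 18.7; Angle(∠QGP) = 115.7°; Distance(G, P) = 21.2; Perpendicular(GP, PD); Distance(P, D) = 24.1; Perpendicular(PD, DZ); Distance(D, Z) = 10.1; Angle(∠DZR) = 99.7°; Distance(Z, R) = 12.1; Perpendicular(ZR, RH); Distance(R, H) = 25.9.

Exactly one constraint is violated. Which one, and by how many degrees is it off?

Perpendicular(ZR, RH) — off by 8.30°.

C = (0.00, 0.00) ✓; CQ at -51.90° ✓; |CQ| = 28.90 ✓; ∠CQG = 92.10° ✓; |QG| = 18.70 ✓; ∠QGP = 115.7° ✓; |GP| = 21.20 ✓; ∠(GP, PD) = 90.00° ✓; |PD| = 24.10 ✓; ∠(PD, DZ) = 90.00° ✓; |DZ| = 10.10 ✓; ∠DZR = 99.70° ✓; |ZR| = 12.10 ✓; ∠(ZR, RH) = 81.70° ✗; |RH| = 25.90 ✓.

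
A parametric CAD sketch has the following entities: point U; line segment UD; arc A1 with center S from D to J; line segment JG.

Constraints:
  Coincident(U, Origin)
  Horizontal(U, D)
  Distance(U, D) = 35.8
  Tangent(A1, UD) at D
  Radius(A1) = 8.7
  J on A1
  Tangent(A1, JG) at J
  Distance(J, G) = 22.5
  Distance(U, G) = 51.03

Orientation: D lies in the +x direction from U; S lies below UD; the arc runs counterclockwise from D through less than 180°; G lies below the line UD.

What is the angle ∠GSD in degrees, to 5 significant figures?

171.70°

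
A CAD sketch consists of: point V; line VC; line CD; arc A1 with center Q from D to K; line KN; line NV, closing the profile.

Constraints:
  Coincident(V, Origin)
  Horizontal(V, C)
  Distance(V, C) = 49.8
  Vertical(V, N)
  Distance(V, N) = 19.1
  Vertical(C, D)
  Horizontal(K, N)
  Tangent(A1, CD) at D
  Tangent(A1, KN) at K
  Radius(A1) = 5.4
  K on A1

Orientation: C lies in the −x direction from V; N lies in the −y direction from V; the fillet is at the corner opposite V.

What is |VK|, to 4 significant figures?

48.33

The virtual corner opposite V is at (-49.80, -19.10). Tangency of A1 to CD means the radius QD is perpendicular to CD and tangency of A1 to KN means the radius QK is perpendicular to KN, with radius 5.4, so the center Q sits 5.4 in from both sides at Q = (-44.40, -13.70). That places the tangent points at D = (-49.80, -13.70) on CD and K = (-44.40, -19.10) on KN. Then |VK| = |K − V| = 48.33.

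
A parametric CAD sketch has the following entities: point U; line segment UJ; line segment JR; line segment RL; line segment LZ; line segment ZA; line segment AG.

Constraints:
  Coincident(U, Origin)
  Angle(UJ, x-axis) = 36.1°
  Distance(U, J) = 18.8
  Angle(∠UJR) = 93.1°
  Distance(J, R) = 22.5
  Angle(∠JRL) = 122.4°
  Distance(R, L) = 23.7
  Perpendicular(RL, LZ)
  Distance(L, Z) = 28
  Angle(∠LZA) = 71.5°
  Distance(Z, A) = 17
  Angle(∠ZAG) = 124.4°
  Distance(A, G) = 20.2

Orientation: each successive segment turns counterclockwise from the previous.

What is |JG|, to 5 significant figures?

21.191

∠LZA = 71.5° gives ZA at 19.100° from the x-axis; with |ZA| = 17.0, A = (-4.4055, 7.2630). ∠ZAG = 124.4° gives AG at 74.700° from the x-axis; with |AG| = 20.2, G = (0.92471, 26.747). Then |JG| = |G − J| = 21.191.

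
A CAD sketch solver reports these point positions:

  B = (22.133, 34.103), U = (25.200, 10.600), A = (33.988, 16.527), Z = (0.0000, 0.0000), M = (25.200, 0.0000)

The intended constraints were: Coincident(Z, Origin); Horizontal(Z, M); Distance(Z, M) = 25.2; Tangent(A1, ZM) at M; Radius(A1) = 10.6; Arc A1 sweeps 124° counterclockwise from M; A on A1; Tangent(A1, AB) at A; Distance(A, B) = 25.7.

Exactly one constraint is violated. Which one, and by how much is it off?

Distance(A, B) = 25.7 — off by 4.50.

Z = (0.00, 0.00) ✓; Z.y = 0.00, M.y = 0.00 ✓; |ZM| = 25.20 ✓; ∠(UM, MZ) = 90.00° ✓; |UM| = 10.60 ✓; bearing(U→A) − bearing(U→M) = 124.0° ✓; |UA| = 10.60 ✓; ∠(UA, AB) = 90.00° ✓; |AB| = 21.20 ✗.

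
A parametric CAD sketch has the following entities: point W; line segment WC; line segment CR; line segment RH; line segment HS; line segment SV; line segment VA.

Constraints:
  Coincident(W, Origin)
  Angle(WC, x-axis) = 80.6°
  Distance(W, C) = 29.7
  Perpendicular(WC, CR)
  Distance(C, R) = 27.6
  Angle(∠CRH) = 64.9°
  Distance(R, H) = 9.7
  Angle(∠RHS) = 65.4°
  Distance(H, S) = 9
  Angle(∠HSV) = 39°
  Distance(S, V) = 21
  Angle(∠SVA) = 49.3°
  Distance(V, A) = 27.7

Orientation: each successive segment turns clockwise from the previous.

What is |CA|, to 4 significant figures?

28.48

W is at the origin; WC runs at 80.6° with length 29.7, so C = (4.851, 29.30). WC ⟂ CR, so CR runs at -9.400°; with |CR| = 27.6, R = (32.08, 24.79). ∠CRH = 64.9° gives RH at -124.5° from the x-axis; with |RH| = 9.7, H = (26.59, 16.80). ∠RHS = 65.4° gives HS at 120.9° from the x-axis; with |HS| = 9.0, S = (21.96, 24.52). ∠HSV = 39.0° gives SV at -20.10° from the x-axis; with |SV| = 21.0, V = (41.69, 17.31). ∠SVA = 49.3° gives VA at -150.8° from the x-axis; with |VA| = 27.7, A = (17.51, 3.791). Then |CA| = |A − C| = 28.48.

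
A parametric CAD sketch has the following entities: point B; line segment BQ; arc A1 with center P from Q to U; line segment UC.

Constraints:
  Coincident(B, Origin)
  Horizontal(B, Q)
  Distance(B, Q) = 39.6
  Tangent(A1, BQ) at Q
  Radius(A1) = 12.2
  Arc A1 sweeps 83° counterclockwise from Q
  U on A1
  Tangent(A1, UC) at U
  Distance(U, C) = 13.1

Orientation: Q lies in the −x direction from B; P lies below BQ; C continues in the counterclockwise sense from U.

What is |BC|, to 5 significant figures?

58.343

On A1, Q sits at bearing 90° from P; an 83° counterclockwise sweep puts U at bearing 173°, so U = P + 12.2·(cos 173°, sin 173°) = (-51.709, -10.713). Since A1 is tangent to UC there, PU ⟂ UC, so UC runs along (−sin 173°, cos 173°); with |UC| = 13.1, C = (-53.306, -23.716). Then |BC| = |C − B| = 58.343.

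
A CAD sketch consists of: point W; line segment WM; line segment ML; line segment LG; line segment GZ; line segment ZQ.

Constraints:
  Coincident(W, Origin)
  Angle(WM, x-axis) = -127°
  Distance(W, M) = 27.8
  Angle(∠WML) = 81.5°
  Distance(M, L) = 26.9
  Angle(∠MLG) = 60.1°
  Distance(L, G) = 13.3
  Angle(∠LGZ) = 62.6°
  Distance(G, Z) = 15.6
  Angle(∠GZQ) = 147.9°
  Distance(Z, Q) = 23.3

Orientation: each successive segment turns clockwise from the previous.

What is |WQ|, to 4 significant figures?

52.92

W is at the origin; WM runs at -127.0° with length 27.8, so M = (-16.73, -22.20). ∠WML = 81.5° gives ML at 134.5° from the x-axis; with |ML| = 26.9, L = (-35.58, -3.016). ∠MLG = 60.1° gives LG at 14.60° from the x-axis; with |LG| = 13.3, G = (-22.71, 0.3369). ∠LGZ = 62.6° gives GZ at -102.8° from the x-axis; with |GZ| = 15.6, Z = (-26.17, -14.88). ∠GZQ = 147.9° gives ZQ at -134.9° from the x-axis; with |ZQ| = 23.3, Q = (-42.62, -31.38). Then |WQ| = |Q − W| = 52.92.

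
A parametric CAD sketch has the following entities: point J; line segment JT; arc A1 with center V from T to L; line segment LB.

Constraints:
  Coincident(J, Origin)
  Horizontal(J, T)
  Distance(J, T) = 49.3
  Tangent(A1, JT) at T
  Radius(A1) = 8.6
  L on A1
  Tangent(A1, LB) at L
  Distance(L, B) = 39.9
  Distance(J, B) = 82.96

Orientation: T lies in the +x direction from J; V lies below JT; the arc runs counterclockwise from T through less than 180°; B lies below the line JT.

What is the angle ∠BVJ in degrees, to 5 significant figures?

131.59°

J is at the origin; J and T share the same y with |JT| = 49.3 and T on the +x side, so T = (49.300, 0.0000). The tangent condition forces VT to be normal to JT, so V = T + (0, -8.6) = (49.300, -8.6000). Since VL ⟂ LB (tangency), |VB| = √(8.6² + 39.9²) = 40.816 regardless of where L sits on A1. So B lies on both circle(J, 82.96) and circle(V, 40.816); the below-JT intersection is B = (70.746, -43.328). L is the foot of the tangent from B: L = (43.099, -14.559).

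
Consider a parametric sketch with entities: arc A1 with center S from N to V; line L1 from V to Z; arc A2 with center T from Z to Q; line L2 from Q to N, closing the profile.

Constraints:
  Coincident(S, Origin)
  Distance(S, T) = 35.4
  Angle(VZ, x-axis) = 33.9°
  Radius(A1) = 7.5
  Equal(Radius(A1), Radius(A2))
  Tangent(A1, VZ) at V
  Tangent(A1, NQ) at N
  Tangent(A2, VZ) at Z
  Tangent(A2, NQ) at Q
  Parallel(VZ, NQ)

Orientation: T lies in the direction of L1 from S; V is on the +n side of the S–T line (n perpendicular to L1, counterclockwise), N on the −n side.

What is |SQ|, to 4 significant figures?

36.19

The slot axis is L1's direction at 33.9°, so u = (cos 33.9°, sin 33.9°) = (0.8300, 0.5577) and n = (−sin 33.9°, cos 33.9°) = (-0.5577, 0.8300). S is at the origin and T lies 35.4 along u from S, so T = 35.4·u = (29.38, 19.74). Tangency of A1 to both parallel lines with radius 7.5 puts V and N at S ± 7.5·n: V = (-4.183, 6.225), N = (4.183, -6.225). Equal radii place Z and Q the same way about T: Z = T + 7.5·n = (25.20, 25.97), Q = T − 7.5·n = (33.57, 13.52). Then |SQ| = |Q − S| = 36.19.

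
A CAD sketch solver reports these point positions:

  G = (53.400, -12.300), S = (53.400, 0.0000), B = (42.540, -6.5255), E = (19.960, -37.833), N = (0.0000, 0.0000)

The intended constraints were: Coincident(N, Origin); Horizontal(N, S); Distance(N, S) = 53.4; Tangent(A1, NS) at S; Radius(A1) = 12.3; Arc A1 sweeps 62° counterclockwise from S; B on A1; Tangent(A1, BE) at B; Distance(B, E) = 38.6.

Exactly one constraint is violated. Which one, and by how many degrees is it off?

Tangent(A1, BE) at B — off by 7.80°.

N = (0.00, 0.00) ✓; N.y = 0.00, S.y = 0.00 ✓; |NS| = 53.40 ✓; ∠(GS, SN) = 90.00° ✓; |GS| = 12.30 ✓; bearing(G→B) − bearing(G→S) = 62.00° ✓; |GB| = 12.30 ✓; ∠(GB, BE) = 97.80° ✗; |BE| = 38.60 ✓.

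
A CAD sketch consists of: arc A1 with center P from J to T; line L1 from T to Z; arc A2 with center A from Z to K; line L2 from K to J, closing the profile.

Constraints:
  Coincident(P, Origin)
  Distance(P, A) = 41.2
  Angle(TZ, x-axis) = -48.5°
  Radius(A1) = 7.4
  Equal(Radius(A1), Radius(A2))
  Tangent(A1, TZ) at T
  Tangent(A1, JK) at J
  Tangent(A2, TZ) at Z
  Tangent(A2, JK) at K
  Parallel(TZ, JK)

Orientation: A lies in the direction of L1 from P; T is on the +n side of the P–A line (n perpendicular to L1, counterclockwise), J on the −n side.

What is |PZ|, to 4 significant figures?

41.86

Tangency of A1 to both parallel lines with radius 7.4 puts T and J at P ± 7.4·n: T = (5.542, 4.903), J = (-5.542, -4.903). Equal radii place Z and K the same way about A: Z = A + 7.4·n = (32.84, -25.95), K = A − 7.4·n = (21.76, -35.76). Then |PZ| = |Z − P| = 41.86.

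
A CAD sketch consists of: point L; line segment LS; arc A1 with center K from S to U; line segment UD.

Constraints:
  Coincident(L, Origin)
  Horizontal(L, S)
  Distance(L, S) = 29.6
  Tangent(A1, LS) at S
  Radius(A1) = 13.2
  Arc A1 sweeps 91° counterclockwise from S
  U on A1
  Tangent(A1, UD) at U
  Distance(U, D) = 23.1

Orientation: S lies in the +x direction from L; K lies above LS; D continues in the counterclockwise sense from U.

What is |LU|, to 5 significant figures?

44.856

A1 meets LS tangentially, so KS is at right angles to LS, so K = S + (0, 13.2) = (29.600, 13.200). On A1, S sits at bearing -90° from K; a 91° counterclockwise sweep puts U at bearing 1°, so U = K + 13.2·(cos 1°, sin 1°) = (42.798, 13.430). Then |LU| = |U − L| = 44.856.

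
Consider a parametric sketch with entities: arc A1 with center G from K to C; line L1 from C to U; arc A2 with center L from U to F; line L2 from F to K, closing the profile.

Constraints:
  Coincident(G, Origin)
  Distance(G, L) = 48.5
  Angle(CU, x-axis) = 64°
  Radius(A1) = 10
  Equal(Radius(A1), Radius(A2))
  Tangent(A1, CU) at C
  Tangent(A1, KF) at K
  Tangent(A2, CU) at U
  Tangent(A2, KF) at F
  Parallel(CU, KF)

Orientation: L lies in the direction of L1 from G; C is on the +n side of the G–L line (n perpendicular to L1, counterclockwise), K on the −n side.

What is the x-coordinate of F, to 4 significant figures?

30.25

The slot axis is L1's direction at 64.0°, so u = (cos 64.0°, sin 64.0°) = (0.4384, 0.8988) and n = (−sin 64.0°, cos 64.0°) = (-0.8988, 0.4384). G is at the origin and L lies 48.5 along u from G, so L = 48.5·u = (21.26, 43.59). Tangency of A1 to both parallel lines with radius 10.0 puts C and K at G ± 10.0·n: C = (-8.988, 4.384), K = (8.988, -4.384). Equal radii place U and F the same way about L: U = L + 10.0·n = (12.27, 47.98), F = L − 10.0·n = (30.25, 39.21). So F.x = 30.25.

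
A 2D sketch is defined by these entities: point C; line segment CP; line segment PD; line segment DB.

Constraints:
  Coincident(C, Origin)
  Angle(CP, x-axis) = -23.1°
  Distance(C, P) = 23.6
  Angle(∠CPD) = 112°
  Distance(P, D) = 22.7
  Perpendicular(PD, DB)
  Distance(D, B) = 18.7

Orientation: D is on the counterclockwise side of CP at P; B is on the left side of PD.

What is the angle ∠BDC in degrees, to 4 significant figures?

55.25°

C is at the origin; CP runs at -23.1° with length 23.6, so P = 23.6·(cos -23.1°, sin -23.1°) = (21.71, -9.259). ∠CPD = 112.0°, so PD runs at -23.1° + (180° − 112.0°) = 44.90° from the x-axis; with |PD| = 22.7, D = P + 22.7·(cos 44.90°, sin 44.90°) = (37.79, 6.764). PD ⟂ DB; with |DB| = 18.7 on the left of PD, B = D + 18.7·(-0.7059, 0.7083) = (24.59, 20.01). Then cos ∠BDC = DB·DC / (|DB||DC|), giving 55.25°.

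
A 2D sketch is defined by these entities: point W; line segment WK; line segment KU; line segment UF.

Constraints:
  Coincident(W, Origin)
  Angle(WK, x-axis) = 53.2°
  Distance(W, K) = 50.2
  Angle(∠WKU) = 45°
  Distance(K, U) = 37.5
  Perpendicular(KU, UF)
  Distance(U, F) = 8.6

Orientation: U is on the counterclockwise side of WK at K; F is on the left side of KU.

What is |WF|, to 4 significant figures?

26.97

W is at the origin; WK runs at 53.2° with length 50.2, so K = 50.2·(cos 53.2°, sin 53.2°) = (30.07, 40.20). ∠WKU = 45.0°, so KU runs at 53.2° + (180° − 45.0°) = 188.2° from the x-axis; with |KU| = 37.5, U = K + 37.5·(cos 188.2°, sin 188.2°) = (-7.046, 34.85). KU ⟂ UF; with |UF| = 8.6 on the left of KU, F = U + 8.6·(0.1426, -0.9898) = (-5.819, 26.34). Then |WF| = |F − W| = 26.97.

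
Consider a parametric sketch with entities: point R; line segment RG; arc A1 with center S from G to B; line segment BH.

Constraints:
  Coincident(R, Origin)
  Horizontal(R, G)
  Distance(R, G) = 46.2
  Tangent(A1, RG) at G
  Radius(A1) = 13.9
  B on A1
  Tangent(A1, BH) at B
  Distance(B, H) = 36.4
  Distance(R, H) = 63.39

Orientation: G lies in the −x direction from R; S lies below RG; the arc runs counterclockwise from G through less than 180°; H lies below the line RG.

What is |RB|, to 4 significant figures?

61.60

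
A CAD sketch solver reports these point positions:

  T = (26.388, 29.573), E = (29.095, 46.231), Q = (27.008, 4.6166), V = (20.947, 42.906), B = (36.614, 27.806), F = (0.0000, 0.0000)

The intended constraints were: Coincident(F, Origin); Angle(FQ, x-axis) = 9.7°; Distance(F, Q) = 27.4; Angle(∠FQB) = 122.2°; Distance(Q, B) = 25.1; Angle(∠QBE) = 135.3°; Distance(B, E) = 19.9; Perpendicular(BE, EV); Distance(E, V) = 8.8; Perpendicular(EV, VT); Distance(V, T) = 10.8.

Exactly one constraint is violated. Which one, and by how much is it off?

Distance(V, T) = 10.8 — off by 3.60.

F = (0.00, 0.00) ✓; FQ at 9.700° ✓; |FQ| = 27.40 ✓; ∠FQB = 122.2° ✓; |QB| = 25.10 ✓; ∠QBE = 135.3° ✓; |BE| = 19.90 ✓; ∠(BE, EV) = 90.00° ✓; |EV| = 8.800 ✓; ∠(EV, VT) = 90.00° ✓; |VT| = 14.40 ✗.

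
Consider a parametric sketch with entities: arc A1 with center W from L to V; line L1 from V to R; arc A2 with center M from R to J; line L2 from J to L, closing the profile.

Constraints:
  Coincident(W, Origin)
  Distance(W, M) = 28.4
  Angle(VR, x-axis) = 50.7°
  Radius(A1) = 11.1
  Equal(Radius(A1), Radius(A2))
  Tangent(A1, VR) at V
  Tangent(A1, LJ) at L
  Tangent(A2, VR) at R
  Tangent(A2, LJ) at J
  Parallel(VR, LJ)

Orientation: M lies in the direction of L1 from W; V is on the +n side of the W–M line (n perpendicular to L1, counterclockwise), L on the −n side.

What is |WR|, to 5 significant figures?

30.492

Tangency of A1 to both parallel lines with radius 11.1 puts V and L at W ± 11.1·n: V = (-8.5896, 7.0305), L = (8.5896, -7.0305). Equal radii place R and J the same way about M: R = M + 11.1·n = (9.3984, 29.008), J = M − 11.1·n = (26.578, 14.947). Then |WR| = |R − W| = 30.492.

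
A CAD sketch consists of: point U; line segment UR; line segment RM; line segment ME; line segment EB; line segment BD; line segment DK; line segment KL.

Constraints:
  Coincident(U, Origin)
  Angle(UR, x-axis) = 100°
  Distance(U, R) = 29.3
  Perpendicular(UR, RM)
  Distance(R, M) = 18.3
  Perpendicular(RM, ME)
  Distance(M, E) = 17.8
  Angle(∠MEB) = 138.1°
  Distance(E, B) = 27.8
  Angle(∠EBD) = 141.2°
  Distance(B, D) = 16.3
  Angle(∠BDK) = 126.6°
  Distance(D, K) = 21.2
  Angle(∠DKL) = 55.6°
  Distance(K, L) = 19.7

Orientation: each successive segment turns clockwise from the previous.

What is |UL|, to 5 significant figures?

14.056

U is at the origin; UR runs at 100.0° with length 29.3, so R = (-5.0879, 28.855). The perpendicularity gives RM at right angles to UR, so RM runs at 10.000°; with |RM| = 18.3, M = (12.934, 32.033). RM is perpendicular to ME, so ME runs at -80.000°; with |ME| = 17.8, E = (16.025, 14.503). ∠MEB = 138.1° gives EB at -121.90° from the x-axis; with |EB| = 27.8, B = (1.3344, -9.0984). ∠EBD = 141.2° gives BD at -160.70° from the x-axis; with |BD| = 16.3, D = (-14.050, -14.486). ∠BDK = 126.6° gives DK at 145.90° from the x-axis; with |DK| = 21.2, K = (-31.604, -2.6002). ∠DKL = 55.6° gives KL at 21.500° from the x-axis; with |KL| = 19.7, L = (-13.275, 4.6199). Then |UL| = |L − U| = 14.056.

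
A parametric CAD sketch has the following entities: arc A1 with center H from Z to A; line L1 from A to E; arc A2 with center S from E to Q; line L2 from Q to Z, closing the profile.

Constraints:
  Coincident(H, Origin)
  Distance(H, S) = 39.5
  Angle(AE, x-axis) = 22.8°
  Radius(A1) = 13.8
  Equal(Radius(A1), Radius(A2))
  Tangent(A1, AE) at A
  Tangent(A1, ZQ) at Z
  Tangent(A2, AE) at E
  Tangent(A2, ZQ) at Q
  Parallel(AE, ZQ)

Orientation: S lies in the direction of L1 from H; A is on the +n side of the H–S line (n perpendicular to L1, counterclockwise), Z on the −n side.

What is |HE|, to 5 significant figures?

41.841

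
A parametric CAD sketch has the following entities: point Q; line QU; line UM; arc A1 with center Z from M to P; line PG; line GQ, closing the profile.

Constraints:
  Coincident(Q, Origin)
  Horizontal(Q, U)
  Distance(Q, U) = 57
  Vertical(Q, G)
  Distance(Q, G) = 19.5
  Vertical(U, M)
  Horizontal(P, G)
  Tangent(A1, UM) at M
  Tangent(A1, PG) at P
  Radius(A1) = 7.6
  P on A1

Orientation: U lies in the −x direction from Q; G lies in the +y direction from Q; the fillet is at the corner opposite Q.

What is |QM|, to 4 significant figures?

58.23

The virtual corner opposite Q is at (-57.00, 19.50). Tangency of A1 to UM means the radius ZM is perpendicular to UM and tangency of A1 to PG means the radius ZP is perpendicular to PG, with radius 7.6, so the center Z sits 7.6 in from both sides at Z = (-49.40, 11.90). That places the tangent points at M = (-57.00, 11.90) on UM and P = (-49.40, 19.50) on PG. Then |QM| = |M − Q| = 58.23.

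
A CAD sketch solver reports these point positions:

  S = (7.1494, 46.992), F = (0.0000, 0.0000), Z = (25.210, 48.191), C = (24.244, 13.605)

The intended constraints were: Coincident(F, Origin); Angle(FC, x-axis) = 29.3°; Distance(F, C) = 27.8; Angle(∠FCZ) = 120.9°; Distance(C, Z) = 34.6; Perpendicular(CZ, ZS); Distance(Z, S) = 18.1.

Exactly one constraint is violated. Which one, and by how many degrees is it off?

Perpendicular(CZ, ZS) — off by 5.40°.

F = (0.00, 0.00) ✓; FC at 29.30° ✓; |FC| = 27.80 ✓; ∠FCZ = 120.9° ✓; |CZ| = 34.60 ✓; ∠(CZ, ZS) = 95.40° ✗; |ZS| = 18.10 ✓.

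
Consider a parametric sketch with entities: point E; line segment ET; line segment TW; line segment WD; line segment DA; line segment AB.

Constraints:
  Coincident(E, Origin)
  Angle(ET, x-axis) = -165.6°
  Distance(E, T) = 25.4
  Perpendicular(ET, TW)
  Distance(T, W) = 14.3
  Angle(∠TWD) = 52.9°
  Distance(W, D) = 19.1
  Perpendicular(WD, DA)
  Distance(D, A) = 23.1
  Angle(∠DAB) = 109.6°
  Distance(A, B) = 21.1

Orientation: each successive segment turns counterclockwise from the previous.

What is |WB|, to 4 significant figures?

30.19

E is at the origin; ET runs at -165.6° with length 25.4, so T = (-24.60, -6.317). ET ⟂ TW, so TW runs at -75.60°; with |TW| = 14.3, W = (-21.05, -20.17). ∠TWD = 52.9° gives WD at 51.50° from the x-axis; with |WD| = 19.1, D = (-9.156, -5.220). The perpendicularity gives DA at right angles to WD, so DA runs at 141.5°; with |DA| = 23.1, A = (-27.23, 9.160). ∠DAB = 109.6° gives AB at -148.1° from the x-axis; with |AB| = 21.1, B = (-45.15, -1.990). Then |WB| = |B − W| = 30.19.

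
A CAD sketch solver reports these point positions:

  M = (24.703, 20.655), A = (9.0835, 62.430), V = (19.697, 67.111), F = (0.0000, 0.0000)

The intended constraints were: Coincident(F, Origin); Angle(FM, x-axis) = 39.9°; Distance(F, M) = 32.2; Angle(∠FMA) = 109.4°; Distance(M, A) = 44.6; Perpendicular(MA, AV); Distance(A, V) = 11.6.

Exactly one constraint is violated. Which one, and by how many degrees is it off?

Perpendicular(MA, AV) — off by 3.30°.

F = (0.00, 0.00) ✓; FM at 39.90° ✓; |FM| = 32.20 ✓; ∠FMA = 109.4° ✓; |MA| = 44.60 ✓; ∠(MA, AV) = 86.70° ✗; |AV| = 11.60 ✓.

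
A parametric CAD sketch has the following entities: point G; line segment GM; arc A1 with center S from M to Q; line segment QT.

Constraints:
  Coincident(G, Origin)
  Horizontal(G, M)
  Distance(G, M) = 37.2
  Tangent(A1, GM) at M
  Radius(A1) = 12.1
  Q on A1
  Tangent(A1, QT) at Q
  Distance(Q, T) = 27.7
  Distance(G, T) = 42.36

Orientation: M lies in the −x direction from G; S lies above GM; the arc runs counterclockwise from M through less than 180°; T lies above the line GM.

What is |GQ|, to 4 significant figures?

27.17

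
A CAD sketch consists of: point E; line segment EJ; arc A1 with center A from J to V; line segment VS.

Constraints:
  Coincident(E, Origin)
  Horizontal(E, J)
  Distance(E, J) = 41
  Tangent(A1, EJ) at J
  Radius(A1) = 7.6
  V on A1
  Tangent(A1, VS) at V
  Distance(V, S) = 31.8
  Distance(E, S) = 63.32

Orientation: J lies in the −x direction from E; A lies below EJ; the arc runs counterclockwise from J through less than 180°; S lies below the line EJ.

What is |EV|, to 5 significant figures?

49.141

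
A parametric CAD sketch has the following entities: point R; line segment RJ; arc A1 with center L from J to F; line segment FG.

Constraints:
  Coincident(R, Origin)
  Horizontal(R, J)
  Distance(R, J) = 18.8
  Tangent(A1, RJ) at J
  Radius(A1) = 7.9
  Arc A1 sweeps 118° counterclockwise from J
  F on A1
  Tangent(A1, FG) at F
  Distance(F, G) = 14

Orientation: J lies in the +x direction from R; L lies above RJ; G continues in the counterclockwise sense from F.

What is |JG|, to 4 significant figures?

23.97

R is at the origin; RJ is horizontal with |RJ| = 18.8 and J on the +x side, so J = (18.80, 0.000). The tangent condition forces LJ to be normal to RJ, so L = J + (0, 7.9) = (18.80, 7.900). On A1, J sits at bearing -90° from L; a 118° counterclockwise sweep puts F at bearing 28°, so F = L + 7.9·(cos 28°, sin 28°) = (25.78, 11.61). Since A1 is tangent to FG there, LF ⟂ FG, so FG runs along (−sin 28°, cos 28°); with |FG| = 14.0, G = (19.20, 23.97). Then |JG| = |G − J| = 23.97.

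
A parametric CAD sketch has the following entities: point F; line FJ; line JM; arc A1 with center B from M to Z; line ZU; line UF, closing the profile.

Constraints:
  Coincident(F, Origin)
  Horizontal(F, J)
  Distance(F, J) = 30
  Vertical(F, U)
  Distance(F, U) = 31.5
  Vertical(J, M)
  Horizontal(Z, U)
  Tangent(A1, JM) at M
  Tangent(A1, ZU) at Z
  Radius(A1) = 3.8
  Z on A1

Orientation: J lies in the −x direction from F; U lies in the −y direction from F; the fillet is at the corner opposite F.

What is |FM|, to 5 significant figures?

40.832

F is at the origin; F and J share the same y with |FJ| = 30.0 and J on the −x side, so J = (-30.000, 0.0000). FU is vertical with |FU| = 31.5 and U on the −y side, so U = (0.0000, -31.500). The virtual corner opposite F is at (-30.000, -31.500). Tangency of A1 to JM means the radius BM is perpendicular to JM and since A1 is tangent to ZU there, BZ ⟂ ZU, with radius 3.8, so the center B sits 3.8 in from both sides at B = (-26.200, -27.700). That places the tangent points at M = (-30.000, -27.700) on JM and Z = (-26.200, -31.500) on ZU. Then |FM| = |M − F| = 40.832.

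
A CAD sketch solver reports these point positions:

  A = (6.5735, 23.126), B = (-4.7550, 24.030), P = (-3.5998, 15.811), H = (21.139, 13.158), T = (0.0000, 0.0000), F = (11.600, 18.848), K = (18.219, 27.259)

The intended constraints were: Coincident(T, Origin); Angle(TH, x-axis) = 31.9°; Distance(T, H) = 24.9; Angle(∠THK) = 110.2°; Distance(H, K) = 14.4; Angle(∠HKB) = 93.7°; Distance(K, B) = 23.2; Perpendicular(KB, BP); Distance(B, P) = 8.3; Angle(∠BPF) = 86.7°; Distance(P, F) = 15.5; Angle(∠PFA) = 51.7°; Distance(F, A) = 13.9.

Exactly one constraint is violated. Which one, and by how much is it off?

Distance(F, A) = 13.9 — off by 7.30.

T = (0.00, 0.00) ✓; TH at 31.90° ✓; |TH| = 24.90 ✓; ∠THK = 110.2° ✓; |HK| = 14.40 ✓; ∠HKB = 93.70° ✓; |KB| = 23.20 ✓; ∠(KB, BP) = 90.00° ✓; |BP| = 8.300 ✓; ∠BPF = 86.70° ✓; |PF| = 15.50 ✓; ∠PFA = 51.70° ✓; |FA| = 6.601 ✗.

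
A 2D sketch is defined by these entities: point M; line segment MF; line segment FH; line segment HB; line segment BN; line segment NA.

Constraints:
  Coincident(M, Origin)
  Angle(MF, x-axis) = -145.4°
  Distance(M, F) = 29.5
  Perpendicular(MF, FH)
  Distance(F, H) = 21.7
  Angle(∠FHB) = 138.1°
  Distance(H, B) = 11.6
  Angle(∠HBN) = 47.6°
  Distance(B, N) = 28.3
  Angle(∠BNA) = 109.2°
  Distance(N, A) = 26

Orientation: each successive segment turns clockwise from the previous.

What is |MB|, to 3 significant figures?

37.3

M is at the origin; MF runs at -145.4° with length 29.5, so F = (-24.3, -16.8). MF is perpendicular to FH, so FH runs at 125°; with |FH| = 21.7, H = (-36.6, 1.11). ∠FHB = 138.1° gives HB at 82.7° from the x-axis; with |HB| = 11.6, B = (-35.1, 12.6). Then |MB| = |B − M| = 37.3.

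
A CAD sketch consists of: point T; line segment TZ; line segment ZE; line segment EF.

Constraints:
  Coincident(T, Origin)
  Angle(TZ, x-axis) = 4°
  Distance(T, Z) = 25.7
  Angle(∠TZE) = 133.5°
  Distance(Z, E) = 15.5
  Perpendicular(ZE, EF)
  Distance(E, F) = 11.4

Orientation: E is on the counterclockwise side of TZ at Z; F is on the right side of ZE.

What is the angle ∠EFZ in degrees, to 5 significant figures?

53.666°

T is at the origin; TZ runs at 4.0° with length 25.7, so Z = 25.7·(cos 4.0°, sin 4.0°) = (25.637, 1.7927). ∠TZE = 133.5°, so ZE runs at 4.0° + (180° − 133.5°) = 50.500° from the x-axis; with |ZE| = 15.5, E = Z + 15.5·(cos 50.500°, sin 50.500°) = (35.497, 13.753). ZE is perpendicular to EF; with |EF| = 11.4 on the right of ZE, F = E + 11.4·(0.77162, -0.63608) = (44.293, 6.5016). Then cos ∠EFZ = FE·FZ / (|FE||FZ|), giving 53.666°.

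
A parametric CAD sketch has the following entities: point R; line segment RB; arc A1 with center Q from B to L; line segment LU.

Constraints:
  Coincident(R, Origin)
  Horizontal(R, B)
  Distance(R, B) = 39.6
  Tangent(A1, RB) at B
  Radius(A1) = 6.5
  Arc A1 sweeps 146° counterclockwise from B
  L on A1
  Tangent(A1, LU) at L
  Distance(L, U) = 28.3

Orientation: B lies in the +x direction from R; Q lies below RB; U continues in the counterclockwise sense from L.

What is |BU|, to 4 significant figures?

34.08

On A1, B sits at bearing 90° from Q; a 146° counterclockwise sweep puts L at bearing 236°, so L = Q + 6.5·(cos 236°, sin 236°) = (35.97, -11.89). Since A1 is tangent to LU there, QL ⟂ LU, so LU runs along (−sin 236°, cos 236°); with |LU| = 28.3, U = (59.43, -27.71). Then |BU| = |U − B| = 34.08.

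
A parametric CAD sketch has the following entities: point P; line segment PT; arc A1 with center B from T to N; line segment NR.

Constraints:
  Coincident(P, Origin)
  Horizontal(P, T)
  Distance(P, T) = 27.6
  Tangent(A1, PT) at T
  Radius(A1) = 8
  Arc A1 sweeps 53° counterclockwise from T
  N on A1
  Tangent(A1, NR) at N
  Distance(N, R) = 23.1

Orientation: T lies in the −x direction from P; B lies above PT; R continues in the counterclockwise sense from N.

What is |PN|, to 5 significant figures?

21.449

Tangency of A1 to PT means the radius BT is perpendicular to PT, so B = T + (0, 8) = (-27.600, 8.0000). On A1, T sits at bearing -90° from B; a 53° counterclockwise sweep puts N at bearing -37°, so N = B + 8.0·(cos -37°, sin -37°) = (-21.211, 3.1855). Then |PN| = |N − P| = 21.449.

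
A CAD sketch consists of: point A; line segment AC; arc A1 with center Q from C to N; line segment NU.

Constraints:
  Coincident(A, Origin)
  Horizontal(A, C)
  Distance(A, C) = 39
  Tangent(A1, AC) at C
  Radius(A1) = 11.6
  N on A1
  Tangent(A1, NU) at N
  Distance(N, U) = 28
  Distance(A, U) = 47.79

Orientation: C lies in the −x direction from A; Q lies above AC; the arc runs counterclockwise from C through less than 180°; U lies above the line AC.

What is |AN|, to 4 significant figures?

29.69

Checks: |QN| = 11.60 ✓; ∠(QN, NU) = 90.00° ✓; |NU| = 28.00 ✓; |AU| = 47.79 ✓.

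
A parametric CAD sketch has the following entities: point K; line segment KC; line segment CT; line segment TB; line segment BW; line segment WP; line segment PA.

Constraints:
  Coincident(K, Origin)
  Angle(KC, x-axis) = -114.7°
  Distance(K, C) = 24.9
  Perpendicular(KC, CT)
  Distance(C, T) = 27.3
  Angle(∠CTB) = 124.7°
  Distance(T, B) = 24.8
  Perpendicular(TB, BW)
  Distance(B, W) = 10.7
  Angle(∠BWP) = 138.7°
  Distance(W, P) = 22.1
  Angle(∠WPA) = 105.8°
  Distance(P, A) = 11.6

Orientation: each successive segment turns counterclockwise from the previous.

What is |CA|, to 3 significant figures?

15.3

K is at the origin; KC runs at -114.7° with length 24.9, so C = (-10.4, -22.6). The perpendicularity gives CT at right angles to KC, so CT runs at -24.7°; with |CT| = 27.3, T = (14.4, -34.0). ∠CTB = 124.7° gives TB at 30.6° from the x-axis; with |TB| = 24.8, B = (35.7, -21.4). TB ⟂ BW, so BW runs at 121°; with |BW| = 10.7, W = (30.3, -12.2). ∠BWP = 138.7° gives WP at 162° from the x-axis; with |WP| = 22.1, P = (9.29, -5.33). ∠WPA = 105.8° gives PA at -124° from the x-axis; with |PA| = 11.6, A = (2.82, -15.0). Then |CA| = |A − C| = 15.3.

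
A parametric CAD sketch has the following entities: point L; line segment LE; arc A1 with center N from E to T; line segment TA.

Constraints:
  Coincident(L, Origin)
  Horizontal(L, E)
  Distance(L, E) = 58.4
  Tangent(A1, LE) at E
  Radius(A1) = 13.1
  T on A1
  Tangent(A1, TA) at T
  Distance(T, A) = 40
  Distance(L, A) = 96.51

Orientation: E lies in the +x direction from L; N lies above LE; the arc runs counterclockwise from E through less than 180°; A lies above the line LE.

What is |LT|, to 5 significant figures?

71.124

L is at the origin; L and E share the same y with |LE| = 58.4 and E on the +x side, so E = (58.400, 0.0000). The tangent condition forces NE to be normal to LE, so N = E + (0, 13.1) = (58.400, 13.100). Since NT ⟂ TA (tangency), |NA| = √(13.1² + 40.0²) = 42.090 regardless of where T sits on A1. So A lies on both circle(L, 96.51) and circle(N, 42.090); the above-LE intersection is A = (84.988, 45.729). T is the foot of the tangent from A: T = (70.626, 8.3965).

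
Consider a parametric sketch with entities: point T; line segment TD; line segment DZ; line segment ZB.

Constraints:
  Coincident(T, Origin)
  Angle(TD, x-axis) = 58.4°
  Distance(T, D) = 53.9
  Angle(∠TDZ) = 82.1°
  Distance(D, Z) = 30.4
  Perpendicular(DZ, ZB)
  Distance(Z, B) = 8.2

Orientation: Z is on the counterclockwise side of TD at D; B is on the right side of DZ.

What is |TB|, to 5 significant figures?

65.740

∠TDZ = 82.1°, so DZ runs at 58.4° + (180° − 82.1°) = 156.30° from the x-axis; with |DZ| = 30.4, Z = D + 30.4·(cos 156.30°, sin 156.30°) = (0.40670, 58.127). The perpendicularity gives ZB at right angles to DZ; with |ZB| = 8.2 on the right of DZ, B = Z + 8.2·(0.40195, 0.91566) = (3.7027, 65.636). Then |TB| = |B − T| = 65.740.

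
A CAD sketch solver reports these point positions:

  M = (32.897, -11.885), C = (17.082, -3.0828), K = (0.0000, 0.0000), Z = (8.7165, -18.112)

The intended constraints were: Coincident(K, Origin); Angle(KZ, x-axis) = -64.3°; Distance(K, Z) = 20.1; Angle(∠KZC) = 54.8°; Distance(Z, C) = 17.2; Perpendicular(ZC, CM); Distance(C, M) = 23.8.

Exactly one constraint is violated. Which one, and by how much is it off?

Distance(C, M) = 23.8 — off by 5.70.

K = (0.00, 0.00) ✓; KZ at -64.30° ✓; |KZ| = 20.10 ✓; ∠KZC = 54.80° ✓; |ZC| = 17.20 ✓; ∠(ZC, CM) = 90.00° ✓; |CM| = 18.10 ✗.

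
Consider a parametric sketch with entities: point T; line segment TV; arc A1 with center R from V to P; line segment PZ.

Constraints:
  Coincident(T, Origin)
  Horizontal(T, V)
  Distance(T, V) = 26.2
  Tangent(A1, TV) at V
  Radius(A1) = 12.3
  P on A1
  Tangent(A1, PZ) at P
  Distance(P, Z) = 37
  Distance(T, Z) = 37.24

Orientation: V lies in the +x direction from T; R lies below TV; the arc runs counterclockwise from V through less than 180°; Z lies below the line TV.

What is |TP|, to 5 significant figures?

16.807

Checks: |RP| = 12.30 ✓; ∠(RP, PZ) = 90.00° ✓; |PZ| = 37.00 ✓; |TZ| = 37.24 ✓.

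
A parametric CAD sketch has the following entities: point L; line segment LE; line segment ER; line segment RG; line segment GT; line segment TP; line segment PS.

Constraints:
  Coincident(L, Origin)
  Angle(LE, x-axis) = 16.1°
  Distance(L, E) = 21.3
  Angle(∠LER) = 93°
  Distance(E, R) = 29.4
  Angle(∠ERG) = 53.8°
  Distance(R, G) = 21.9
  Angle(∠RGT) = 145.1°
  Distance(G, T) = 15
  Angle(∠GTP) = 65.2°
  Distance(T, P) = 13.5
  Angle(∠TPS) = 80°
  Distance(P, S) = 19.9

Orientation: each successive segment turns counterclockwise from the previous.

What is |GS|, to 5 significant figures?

7.0608

∠GTP = 65.2° gives TP at 19.000° from the x-axis; with |TP| = 13.5, P = (10.769, 7.4105). ∠TPS = 80.0° gives PS at 119.00° from the x-axis; with |PS| = 19.9, S = (1.1210, 24.815). Then |GS| = |S − G| = 7.0608.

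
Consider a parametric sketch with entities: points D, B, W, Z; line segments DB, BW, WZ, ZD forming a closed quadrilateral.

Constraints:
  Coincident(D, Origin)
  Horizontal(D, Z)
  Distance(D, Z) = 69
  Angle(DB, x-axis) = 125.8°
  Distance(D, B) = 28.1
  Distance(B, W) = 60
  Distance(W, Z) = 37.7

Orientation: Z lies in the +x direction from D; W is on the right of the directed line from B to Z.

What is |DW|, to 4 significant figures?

34.85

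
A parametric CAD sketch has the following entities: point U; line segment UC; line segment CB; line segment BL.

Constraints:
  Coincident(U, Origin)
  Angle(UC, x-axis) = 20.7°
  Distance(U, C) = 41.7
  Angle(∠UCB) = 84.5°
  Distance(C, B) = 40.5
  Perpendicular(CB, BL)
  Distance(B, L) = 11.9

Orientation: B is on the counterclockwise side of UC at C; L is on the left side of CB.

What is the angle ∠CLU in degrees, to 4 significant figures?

55.42°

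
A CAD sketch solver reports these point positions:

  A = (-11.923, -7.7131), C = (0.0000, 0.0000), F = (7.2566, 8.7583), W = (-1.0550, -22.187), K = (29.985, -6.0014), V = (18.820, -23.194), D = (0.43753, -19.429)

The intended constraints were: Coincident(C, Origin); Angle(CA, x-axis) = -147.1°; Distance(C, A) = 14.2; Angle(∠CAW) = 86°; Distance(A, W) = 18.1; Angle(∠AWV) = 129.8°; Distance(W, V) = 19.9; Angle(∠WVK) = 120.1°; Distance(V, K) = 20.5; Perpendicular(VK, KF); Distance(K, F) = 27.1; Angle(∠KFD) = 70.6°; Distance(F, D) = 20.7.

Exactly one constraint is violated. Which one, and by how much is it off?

Distance(F, D) = 20.7 — off by 8.30.

C = (0.00, 0.00) ✓; CA at -147.1° ✓; |CA| = 14.20 ✓; ∠CAW = 86.00° ✓; |AW| = 18.10 ✓; ∠AWV = 129.8° ✓; |WV| = 19.90 ✓; ∠WVK = 120.1° ✓; |VK| = 20.50 ✓; ∠(VK, KF) = 90.00° ✓; |KF| = 27.10 ✓; ∠KFD = 70.60° ✓; |FD| = 29.00 ✗.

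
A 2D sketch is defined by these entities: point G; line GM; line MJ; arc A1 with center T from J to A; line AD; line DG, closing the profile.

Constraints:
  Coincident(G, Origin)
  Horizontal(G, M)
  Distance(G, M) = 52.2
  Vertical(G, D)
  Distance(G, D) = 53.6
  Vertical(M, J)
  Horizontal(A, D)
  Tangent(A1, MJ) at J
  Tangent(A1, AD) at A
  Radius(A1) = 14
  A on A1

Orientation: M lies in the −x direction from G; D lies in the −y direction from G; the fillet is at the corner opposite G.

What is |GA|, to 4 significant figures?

65.82

G is at the origin; G and M share the same y with |GM| = 52.2 and M on the −x side, so M = (-52.20, 0.000). G and D share the same x with |GD| = 53.6 and D on the −y side, so D = (0.000, -53.60). The virtual corner opposite G is at (-52.20, -53.60). The tangent condition forces TJ to be normal to MJ and tangency of A1 to AD means the radius TA is perpendicular to AD, with radius 14.0, so the center T sits 14.0 in from both sides at T = (-38.20, -39.60). That places the tangent points at J = (-52.20, -39.60) on MJ and A = (-38.20, -53.60) on AD. Then |GA| = |A − G| = 65.82.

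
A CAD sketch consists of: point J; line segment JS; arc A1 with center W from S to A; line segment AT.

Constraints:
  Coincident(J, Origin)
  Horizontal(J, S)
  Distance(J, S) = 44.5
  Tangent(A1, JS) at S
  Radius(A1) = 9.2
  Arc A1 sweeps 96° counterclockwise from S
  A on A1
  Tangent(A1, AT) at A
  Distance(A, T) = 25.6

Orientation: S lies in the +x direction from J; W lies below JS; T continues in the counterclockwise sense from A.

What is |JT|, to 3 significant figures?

52.1

On A1, S sits at bearing 90° from W; a 96° counterclockwise sweep puts A at bearing 186°, so A = W + 9.2·(cos 186°, sin 186°) = (35.4, -10.2). Since A1 is tangent to AT there, WA ⟂ AT, so AT runs along (−sin 186°, cos 186°); with |AT| = 25.6, T = (38.0, -35.6). Then |JT| = |T − J| = 52.1.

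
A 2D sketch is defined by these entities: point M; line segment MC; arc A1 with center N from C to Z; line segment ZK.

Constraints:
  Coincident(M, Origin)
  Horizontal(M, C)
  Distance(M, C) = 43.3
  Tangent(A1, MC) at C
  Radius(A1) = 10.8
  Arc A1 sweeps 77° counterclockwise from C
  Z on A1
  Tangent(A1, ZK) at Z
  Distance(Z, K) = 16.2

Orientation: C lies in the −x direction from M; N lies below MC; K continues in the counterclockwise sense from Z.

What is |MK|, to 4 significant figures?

62.34

M is at the origin; MC is horizontal with |MC| = 43.3 and C on the −x side, so C = (-43.30, 0.000). Since A1 is tangent to MC there, NC ⟂ MC, so N = C + (0, -10.8) = (-43.30, -10.80). On A1, C sits at bearing 90° from N; a 77° counterclockwise sweep puts Z at bearing 167°, so Z = N + 10.8·(cos 167°, sin 167°) = (-53.82, -8.371). A1 meets ZK tangentially, so NZ is at right angles to ZK, so ZK runs along (−sin 167°, cos 167°); with |ZK| = 16.2, K = (-57.47, -24.16). Then |MK| = |K − M| = 62.34.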